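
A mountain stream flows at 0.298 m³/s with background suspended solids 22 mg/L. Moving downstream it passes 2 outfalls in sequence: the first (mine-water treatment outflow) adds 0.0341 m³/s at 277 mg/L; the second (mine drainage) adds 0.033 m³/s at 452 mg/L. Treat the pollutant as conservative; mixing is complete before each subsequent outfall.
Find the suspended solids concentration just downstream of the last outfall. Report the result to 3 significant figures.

84.7 mg/L

After outfall 1: Q = 0.2980 + 0.03410 = 0.3321 m³/s; C = (0.2980·22.00 + 0.03410·277.0)/0.3321 = 48.18 mg/L.
After outfall 2: Q = 0.3321 + 0.03300 = 0.3651 m³/s; C = (0.3321·48.18 + 0.03300·452.0)/0.3651 = 84.68 mg/L.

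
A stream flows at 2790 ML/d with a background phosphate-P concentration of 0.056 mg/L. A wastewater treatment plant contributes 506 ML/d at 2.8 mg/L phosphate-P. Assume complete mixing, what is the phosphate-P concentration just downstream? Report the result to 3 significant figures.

After mixing, C = (2790·0.05600 + 506.0·2.800) / 3296 = 1573/3296 = 0.4773 mg/L.

0.477 mg/L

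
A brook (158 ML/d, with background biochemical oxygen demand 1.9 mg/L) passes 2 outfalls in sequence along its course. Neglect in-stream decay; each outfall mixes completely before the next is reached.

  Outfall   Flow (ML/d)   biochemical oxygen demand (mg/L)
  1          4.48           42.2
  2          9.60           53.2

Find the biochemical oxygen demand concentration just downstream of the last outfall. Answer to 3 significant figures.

Outfall 1: combined Q = 162.5 ML/d; C = (158.0·1.900 + 4.480·42.20)/162.5 = 3.011 mg/L.
Outfall 2: combined Q = 172.1 ML/d; C = (162.5·3.011 + 9.600·53.20)/172.1 = 5.811 mg/L.

5.81 mg/L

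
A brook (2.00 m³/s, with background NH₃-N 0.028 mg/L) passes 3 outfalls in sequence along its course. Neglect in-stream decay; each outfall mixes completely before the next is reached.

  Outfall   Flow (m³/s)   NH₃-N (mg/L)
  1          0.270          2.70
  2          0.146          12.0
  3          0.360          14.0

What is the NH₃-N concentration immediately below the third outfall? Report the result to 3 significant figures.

2.73 mg/L

Below outfall 1: Q → 2.270 m³/s, C = (2.000·0.02800 + 0.2700·2.700)/2.270 = 0.3458 mg/L.
Below outfall 2: Q → 2.416 m³/s, C = (2.270·0.3458 + 0.1460·12.00)/2.416 = 1.050 mg/L.
Below outfall 3: Q → 2.776 m³/s, C = (2.416·1.050 + 0.3600·14.00)/2.776 = 2.729 mg/L.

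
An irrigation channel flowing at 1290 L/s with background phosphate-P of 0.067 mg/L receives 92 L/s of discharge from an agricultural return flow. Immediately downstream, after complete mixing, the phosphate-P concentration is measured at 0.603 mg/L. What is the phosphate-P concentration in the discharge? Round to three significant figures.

8.12 mg/L

Mass balance: 1290·0.06700 + 92.00·Cₑ = 1382·0.6030
→ Cₑ = (1382·0.6030 − 1290·0.06700) / 92.00 = 8.119 mg/L.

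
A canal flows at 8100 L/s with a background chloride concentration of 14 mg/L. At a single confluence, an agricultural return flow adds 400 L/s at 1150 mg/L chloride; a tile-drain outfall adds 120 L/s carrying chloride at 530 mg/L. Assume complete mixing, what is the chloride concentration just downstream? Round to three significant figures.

Mass balance: C = (8100·14.00 + 400.0·1150 + 120.0·530.0) / 8620 = 637000/8620 = 73.90 mg/L.

73.9 mg/L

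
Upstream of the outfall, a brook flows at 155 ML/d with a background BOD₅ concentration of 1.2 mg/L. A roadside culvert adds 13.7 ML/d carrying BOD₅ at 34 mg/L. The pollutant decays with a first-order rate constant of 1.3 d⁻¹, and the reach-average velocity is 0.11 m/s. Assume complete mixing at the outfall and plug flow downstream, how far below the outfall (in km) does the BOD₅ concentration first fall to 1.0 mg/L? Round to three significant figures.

Conservation of mass: C = (155.0·1.200 + 13.70·34.00) / 168.7 = 651.8/168.7 = 3.864 mg/L.
Set 3.864·exp(−k·t) = 1.0 → t = ln(3.864/1.0)/k = 89830 s = 24.95 h.
Distance = v·t = 0.11·89830 = 9881 m = 9.881 km.

9.88 km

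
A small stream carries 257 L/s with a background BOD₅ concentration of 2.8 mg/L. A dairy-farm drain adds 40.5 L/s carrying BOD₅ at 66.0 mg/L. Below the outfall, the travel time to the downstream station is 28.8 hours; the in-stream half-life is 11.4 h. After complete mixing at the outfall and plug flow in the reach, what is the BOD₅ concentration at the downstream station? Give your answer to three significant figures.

Mass balance: C = (257.0·2.800 + 40.50·66.00) / 297.5 = 3393/297.5 = 11.40 mg/L.
Half-life 11.4 h → k = ln 2 / 11.4 = 0.06080 h⁻¹ = 1.459 d⁻¹.
Applying C = C₀e^(−kt): 11.40 × 0.1736 = 1.979 mg/L.

1.98 mg/L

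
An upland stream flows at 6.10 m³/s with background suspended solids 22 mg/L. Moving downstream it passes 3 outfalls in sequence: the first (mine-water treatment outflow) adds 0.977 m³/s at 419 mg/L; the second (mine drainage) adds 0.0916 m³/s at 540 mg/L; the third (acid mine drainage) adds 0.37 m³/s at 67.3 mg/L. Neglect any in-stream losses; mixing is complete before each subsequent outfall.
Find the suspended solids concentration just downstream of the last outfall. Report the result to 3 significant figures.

82.0 mg/L

Outfall 1: combined Q = 7.077 m³/s; C = (6.100·22.00 + 0.9770·419.0)/7.077 = 76.81 mg/L.
Outfall 2: combined Q = 7.169 m³/s; C = (7.077·76.81 + 0.09160·540.0)/7.169 = 82.73 mg/L.
Outfall 3: combined Q = 7.539 m³/s; C = (7.169·82.73 + 0.3700·67.30)/7.539 = 81.97 mg/L.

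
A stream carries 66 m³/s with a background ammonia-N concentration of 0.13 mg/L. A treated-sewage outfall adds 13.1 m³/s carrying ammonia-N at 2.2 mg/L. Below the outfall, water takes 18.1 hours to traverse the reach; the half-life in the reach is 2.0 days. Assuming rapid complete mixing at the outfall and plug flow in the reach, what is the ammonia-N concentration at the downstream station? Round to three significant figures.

0.364 mg/L

Flow-weighted average: C = (66.00·0.1300 + 13.10·2.200) / 79.10 = 37.40/79.10 = 0.4728 mg/L.
Half-life 2.0 d → k = ln 2 / 2.0 = 0.3466 d⁻¹.
Decay over the reach: 0.4728·exp(−kt) = 0.4728·0.7700 = 0.3641 mg/L.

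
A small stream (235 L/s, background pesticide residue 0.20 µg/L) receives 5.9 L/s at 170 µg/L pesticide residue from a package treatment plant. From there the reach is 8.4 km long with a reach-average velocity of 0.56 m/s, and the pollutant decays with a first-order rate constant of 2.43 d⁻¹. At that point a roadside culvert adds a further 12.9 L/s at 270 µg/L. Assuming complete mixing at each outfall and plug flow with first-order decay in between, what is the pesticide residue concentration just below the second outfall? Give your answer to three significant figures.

Flow-weighted average: C = (235.0·0.2000 + 5.900·170.0) / 240.9 = 1050/240.9 = 4.359 µg/L; combined flow 240.9 L/s.
Travel time t = 8.4·1000 / 0.56 = 15000 s = 4.167 h.
Applying C = C₀e^(−kt): 4.359 × 0.6558 = 2.858 µg/L.
Second outfall: C = (240.9·2.858 + 12.90·270.0)/253.8 = 16.44 µg/L.

16.4 µg/L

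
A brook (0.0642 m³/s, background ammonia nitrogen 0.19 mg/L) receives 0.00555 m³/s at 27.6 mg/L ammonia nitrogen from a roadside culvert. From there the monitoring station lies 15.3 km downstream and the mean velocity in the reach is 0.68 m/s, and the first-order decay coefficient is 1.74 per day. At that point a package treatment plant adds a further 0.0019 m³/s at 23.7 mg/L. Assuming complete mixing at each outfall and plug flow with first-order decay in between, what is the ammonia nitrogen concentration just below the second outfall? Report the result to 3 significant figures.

2.10 mg/L

Mass balance: C = (0.06420·0.1900 + 0.005550·27.60) / 0.06975 = 0.1654/0.06975 = 2.371 mg/L; combined flow 0.06975 m³/s.
Travel time t = 15.3·1000 / 0.68 = 22500 s = 6.250 h.
First-order decay: C = 2.371·exp(−k·t) = 2.371·0.6356 = 1.507 mg/L.
Second outfall: C = (0.06975·1.507 + 0.001900·23.70)/0.07165 = 2.096 mg/L.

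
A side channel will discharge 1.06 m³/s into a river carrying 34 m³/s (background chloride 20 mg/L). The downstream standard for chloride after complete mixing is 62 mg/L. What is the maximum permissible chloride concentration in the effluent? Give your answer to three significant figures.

1410 mg/L

At the limit, (Qr·Cr + Qe·Cₑ)/(Qr + Qe) = 62:
Cₑ = (35.06·62 − 34.00·20.00) / 1.060 = 1409 mg/L.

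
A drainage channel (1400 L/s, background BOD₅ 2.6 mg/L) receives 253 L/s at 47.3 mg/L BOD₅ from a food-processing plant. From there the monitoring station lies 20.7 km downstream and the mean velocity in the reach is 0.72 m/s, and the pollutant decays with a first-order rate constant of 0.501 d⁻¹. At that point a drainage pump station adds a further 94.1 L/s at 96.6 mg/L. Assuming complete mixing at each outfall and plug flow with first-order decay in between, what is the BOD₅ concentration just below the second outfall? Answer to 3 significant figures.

12.8 mg/L

After mixing, C = (1400·2.600 + 253.0·47.30) / 1653 = 15610/1653 = 9.442 mg/L; combined flow 1653 L/s.
Travel time t = 20.7·1000 / 0.72 = 28750 s = 7.986 h.
After decay, C = 9.442 × e^(−kt) = 9.442 × 0.8464 = 7.992 mg/L.
At the second outfall, C = (1653·7.992 + 94.10·96.60) / (1653 + 94.10) = 12.76 mg/L.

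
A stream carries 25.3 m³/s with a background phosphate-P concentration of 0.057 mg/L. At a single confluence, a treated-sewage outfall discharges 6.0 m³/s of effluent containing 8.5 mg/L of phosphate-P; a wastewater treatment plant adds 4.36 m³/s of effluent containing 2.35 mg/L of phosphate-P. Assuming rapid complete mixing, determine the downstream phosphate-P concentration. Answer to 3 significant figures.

1.76 mg/L

After mixing, C = (25.30·0.05700 + 6.000·8.500 + 4.360·2.350) / 35.66 = 62.69/35.66 = 1.758 mg/L.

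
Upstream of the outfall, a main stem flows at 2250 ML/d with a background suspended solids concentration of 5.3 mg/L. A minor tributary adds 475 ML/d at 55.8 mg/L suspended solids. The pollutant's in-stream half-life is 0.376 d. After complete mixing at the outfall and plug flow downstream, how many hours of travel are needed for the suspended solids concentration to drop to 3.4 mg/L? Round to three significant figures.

Conservation of mass: C = (2250·5.300 + 475.0·55.80) / 2725 = 38430/2725 = 14.10 mg/L.
Half-life 0.376 d → k = ln 2 / 0.376 = 1.843 d⁻¹.
14.10·exp(−k·t) = 3.4 → t = ln(14.10/3.4)/k = 66670 s = 18.52 h.

18.5 h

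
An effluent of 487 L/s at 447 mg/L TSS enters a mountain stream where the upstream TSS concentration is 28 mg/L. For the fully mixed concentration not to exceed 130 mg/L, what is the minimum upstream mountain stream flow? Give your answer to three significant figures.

Set C_mix = 130: (Q·28.00 + 487.0·447.0) / (Q + 487.0) = 130
→ Q = 487.0·(447.0 − 130)/(130 − 28.00) = 1514 L/s.

1510 L/s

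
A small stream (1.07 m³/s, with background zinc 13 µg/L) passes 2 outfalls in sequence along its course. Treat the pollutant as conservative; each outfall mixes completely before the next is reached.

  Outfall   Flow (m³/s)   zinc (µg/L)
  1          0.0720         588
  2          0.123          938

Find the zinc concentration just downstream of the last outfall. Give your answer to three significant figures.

After outfall 1: Q = 1.070 + 0.07200 = 1.142 m³/s; C = (1.070·13.00 + 0.07200·588.0)/1.142 = 49.25 µg/L.
After outfall 2: Q = 1.142 + 0.1230 = 1.265 m³/s; C = (1.142·49.25 + 0.1230·938.0)/1.265 = 135.7 µg/L.

136 µg/L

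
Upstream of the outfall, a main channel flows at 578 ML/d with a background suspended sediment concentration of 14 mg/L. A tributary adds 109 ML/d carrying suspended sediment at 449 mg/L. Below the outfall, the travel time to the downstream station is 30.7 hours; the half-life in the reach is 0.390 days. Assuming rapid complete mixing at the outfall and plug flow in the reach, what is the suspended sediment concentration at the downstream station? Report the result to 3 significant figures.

8.55 mg/L

Mixed concentration C = ΣQC/ΣQ = (578.0·14.00 + 109.0·449.0) / 687.0 = 57030/687.0 = 83.02 mg/L.
Half-life 0.390 d → k = ln 2 / 0.390 = 1.777 d⁻¹.
First-order decay: C = 83.02·exp(−k·t) = 83.02·0.1030 = 8.547 mg/L.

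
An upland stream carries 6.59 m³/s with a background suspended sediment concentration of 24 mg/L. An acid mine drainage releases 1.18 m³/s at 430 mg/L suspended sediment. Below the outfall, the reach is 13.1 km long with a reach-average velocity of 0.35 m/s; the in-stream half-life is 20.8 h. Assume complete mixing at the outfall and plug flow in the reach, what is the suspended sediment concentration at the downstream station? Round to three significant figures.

After mixing, C = (6.590·24.00 + 1.180·430.0) / 7.770 = 665.6/7.770 = 85.66 mg/L.
Travel time t = 13.1·1000 / 0.35 = 37430 s = 10.40 h.
Half-life 20.8 h → k = ln 2 / 20.8 = 0.03332 h⁻¹ = 0.7998 d⁻¹.
Decay over the reach: 85.66·exp(−kt) = 85.66·0.7072 = 60.58 mg/L.

60.6 mg/L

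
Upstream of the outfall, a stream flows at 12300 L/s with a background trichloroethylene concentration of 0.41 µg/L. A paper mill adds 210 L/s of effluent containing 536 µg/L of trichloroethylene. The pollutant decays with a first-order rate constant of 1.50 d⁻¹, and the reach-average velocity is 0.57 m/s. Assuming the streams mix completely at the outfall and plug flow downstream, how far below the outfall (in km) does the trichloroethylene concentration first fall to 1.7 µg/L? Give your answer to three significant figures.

56.1 km

Conservation of mass: C = (12300·0.4100 + 210.0·536.0) / 12510 = 117600/12510 = 9.401 µg/L.
Set 9.401·exp(−k·t) = 1.7 → t = ln(9.401/1.7)/k = 98510 s = 27.36 h.
Distance = v·t = 0.57·98510 = 56150 m = 56.15 km.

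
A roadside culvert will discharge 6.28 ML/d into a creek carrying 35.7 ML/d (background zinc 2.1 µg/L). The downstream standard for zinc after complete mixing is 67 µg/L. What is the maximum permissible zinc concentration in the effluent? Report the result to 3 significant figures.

At the limit, (Qr·Cr + Qe·Cₑ)/(Qr + Qe) = 67:
Cₑ = (41.98·67 − 35.70·2.100) / 6.280 = 435.9 µg/L.

436 µg/L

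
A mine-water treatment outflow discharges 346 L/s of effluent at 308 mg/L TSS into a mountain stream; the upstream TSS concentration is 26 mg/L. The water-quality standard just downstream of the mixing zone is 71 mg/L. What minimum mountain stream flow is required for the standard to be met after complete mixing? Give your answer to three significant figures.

Set C_mix = 71: (Q·26.00 + 346.0·308.0) / (Q + 346.0) = 71
→ Q = 346.0·(308.0 − 71)/(71 − 26.00) = 1822 L/s.

1820 L/s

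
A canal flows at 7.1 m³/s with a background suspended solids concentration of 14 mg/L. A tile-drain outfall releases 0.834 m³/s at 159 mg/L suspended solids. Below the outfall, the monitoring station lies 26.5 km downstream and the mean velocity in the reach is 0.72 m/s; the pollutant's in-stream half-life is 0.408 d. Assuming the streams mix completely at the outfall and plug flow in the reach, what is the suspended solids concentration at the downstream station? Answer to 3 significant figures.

After mixing, C = (7.100·14.00 + 0.8340·159.0) / 7.934 = 232.0/7.934 = 29.24 mg/L.
Travel time t = 26.5·1000 / 0.72 = 36810 s = 10.22 h.
Half-life 0.408 d → k = ln 2 / 0.408 = 1.699 d⁻¹.
Applying C = C₀e^(−kt): 29.24 × 0.4849 = 14.18 mg/L.

14.2 mg/L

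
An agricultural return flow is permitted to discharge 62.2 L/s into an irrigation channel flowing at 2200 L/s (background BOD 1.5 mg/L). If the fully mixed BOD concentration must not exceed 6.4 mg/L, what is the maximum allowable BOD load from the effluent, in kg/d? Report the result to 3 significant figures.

966 kg/d

Mass balance at the limit: 2200·1.500 + 62.20·Cₑ = 2262·6.4 → Cₑ = 179.7 mg/L.
62.20 L/s = 0.06220 m³/s. Load = 0.06220 m³/s × 179.7 g/m³ × 86 400 s/d = 965.8 kg/d.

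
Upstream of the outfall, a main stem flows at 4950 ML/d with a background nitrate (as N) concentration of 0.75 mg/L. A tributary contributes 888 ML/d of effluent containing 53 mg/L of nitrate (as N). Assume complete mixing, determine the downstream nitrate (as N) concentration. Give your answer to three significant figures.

After mixing, C = (4950·0.7500 + 888.0·53.00) / 5838 = 50780/5838 = 8.698 mg/L.

8.70 mg/L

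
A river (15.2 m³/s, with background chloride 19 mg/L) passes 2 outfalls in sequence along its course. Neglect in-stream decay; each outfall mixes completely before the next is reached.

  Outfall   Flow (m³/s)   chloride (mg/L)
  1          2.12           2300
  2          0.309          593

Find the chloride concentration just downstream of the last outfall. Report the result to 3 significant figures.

Below outfall 1: Q → 17.32 m³/s, C = (15.20·19.00 + 2.120·2300)/17.32 = 298.2 mg/L.
Below outfall 2: Q → 17.63 m³/s, C = (17.32·298.2 + 0.3090·593.0)/17.63 = 303.4 mg/L.

303 mg/L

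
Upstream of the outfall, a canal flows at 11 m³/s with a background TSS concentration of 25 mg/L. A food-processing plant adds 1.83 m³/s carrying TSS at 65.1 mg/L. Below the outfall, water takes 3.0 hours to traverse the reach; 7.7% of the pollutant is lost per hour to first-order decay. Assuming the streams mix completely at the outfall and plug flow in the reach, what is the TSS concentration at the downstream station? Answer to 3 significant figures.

24.2 mg/L

Mass balance: C = (11.00·25.00 + 1.830·65.10) / 12.83 = 394.1/12.83 = 30.72 mg/L.
7.7%/h lost → k = −ln(1 − 0.077) = 0.08013 h⁻¹.
First-order decay: C = 30.72·exp(−k·t) = 30.72·0.7863 = 24.16 mg/L.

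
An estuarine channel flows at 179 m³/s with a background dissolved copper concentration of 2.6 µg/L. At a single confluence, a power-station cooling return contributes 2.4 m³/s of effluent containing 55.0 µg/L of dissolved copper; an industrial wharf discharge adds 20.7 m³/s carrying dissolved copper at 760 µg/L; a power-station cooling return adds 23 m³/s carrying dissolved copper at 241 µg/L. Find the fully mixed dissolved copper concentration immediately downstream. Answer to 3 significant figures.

97.2 µg/L

After mixing, C = (179.0·2.600 + 2.400·55.00 + 20.70·760.0 + 23.00·241.0) / 225.1 = 21870/225.1 = 97.17 µg/L.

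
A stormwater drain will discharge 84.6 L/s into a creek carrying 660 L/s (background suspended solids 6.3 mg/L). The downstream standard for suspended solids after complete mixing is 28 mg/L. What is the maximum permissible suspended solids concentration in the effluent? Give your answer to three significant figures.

At the limit, (Qr·Cr + Qe·Cₑ)/(Qr + Qe) = 28:
Cₑ = (744.6·28 − 660.0·6.300) / 84.60 = 197.3 mg/L.

197 mg/L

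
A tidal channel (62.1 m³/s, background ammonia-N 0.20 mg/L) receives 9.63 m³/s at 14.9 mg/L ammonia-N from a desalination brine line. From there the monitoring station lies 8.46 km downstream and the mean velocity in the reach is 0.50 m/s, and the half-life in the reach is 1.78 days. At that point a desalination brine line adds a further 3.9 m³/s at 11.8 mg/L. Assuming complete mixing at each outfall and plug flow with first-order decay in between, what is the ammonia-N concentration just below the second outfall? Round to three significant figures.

2.52 mg/L

Mass balance: C = (62.10·0.2000 + 9.630·14.90) / 71.73 = 155.9/71.73 = 2.174 mg/L; combined flow 71.73 m³/s.
Travel time t = 8.46·1000 / 0.50 = 16920 s = 4.700 h.
Half-life 1.78 d → k = ln 2 / 1.78 = 0.3894 d⁻¹.
First-order decay: C = 2.174·exp(−k·t) = 2.174·0.9266 = 2.014 mg/L.
Second outfall: C = (71.73·2.014 + 3.900·11.80)/75.63 = 2.519 mg/L.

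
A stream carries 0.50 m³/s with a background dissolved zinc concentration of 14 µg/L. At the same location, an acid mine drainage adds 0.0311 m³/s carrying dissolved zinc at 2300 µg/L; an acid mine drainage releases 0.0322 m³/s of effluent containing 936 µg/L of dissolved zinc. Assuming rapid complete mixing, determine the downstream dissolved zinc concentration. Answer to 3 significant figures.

After mixing, C = (0.5000·14.00 + 0.03110·2300 + 0.03220·936.0) / 0.5633 = 108.7/0.5633 = 192.9 µg/L.

193 µg/L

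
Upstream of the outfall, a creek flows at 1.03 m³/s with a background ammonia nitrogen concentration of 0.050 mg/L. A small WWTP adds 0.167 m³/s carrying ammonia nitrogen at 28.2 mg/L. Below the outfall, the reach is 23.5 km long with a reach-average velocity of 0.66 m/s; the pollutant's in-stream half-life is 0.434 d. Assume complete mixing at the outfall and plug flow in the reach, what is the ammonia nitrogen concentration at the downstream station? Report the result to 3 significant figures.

2.06 mg/L

After mixing, C = (1.030·0.05000 + 0.1670·28.20) / 1.197 = 4.761/1.197 = 3.977 mg/L.
Travel time t = 23.5·1000 / 0.66 = 35610 s = 9.891 h.
Half-life 0.434 d → k = ln 2 / 0.434 = 1.597 d⁻¹.
After decay, C = 3.977 × e^(−kt) = 3.977 × 0.5178 = 2.059 mg/L.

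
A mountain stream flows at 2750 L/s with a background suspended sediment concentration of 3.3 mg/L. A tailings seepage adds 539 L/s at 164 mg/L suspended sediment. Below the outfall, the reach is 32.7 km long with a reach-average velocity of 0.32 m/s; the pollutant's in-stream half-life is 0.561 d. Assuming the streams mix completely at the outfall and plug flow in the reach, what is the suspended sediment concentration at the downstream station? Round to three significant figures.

6.87 mg/L

Mass balance: C = (2750·3.300 + 539.0·164.0) / 3289 = 97470/3289 = 29.64 mg/L.
Travel time t = 32.7·1000 / 0.32 = 102200 s = 28.39 h.
Half-life 0.561 d → k = ln 2 / 0.561 = 1.236 d⁻¹.
Applying C = C₀e^(−kt): 29.64 × 0.2319 = 6.873 mg/L.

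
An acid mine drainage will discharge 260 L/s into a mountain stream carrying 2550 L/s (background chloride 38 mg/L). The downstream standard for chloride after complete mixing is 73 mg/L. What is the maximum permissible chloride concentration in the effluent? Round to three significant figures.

416 mg/L

At the limit, (Qr·Cr + Qe·Cₑ)/(Qr + Qe) = 73:
Cₑ = (2810·73 − 2550·38.00) / 260.0 = 416.3 mg/L.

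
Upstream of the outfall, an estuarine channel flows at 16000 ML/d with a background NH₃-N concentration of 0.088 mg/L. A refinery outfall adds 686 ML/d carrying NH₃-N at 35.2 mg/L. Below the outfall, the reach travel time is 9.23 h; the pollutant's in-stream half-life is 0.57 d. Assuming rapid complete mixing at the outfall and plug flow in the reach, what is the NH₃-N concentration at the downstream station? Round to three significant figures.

Flow-weighted average: C = (16000·0.08800 + 686.0·35.20) / 16690 = 25560/16690 = 1.532 mg/L.
Half-life 0.57 d → k = ln 2 / 0.57 = 1.216 d⁻¹.
Applying C = C₀e^(−kt): 1.532 × 0.6265 = 0.9594 mg/L.

0.959 mg/L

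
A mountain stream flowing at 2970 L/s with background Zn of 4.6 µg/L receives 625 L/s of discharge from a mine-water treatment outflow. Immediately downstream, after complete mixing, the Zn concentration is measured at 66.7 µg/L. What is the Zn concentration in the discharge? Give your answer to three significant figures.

362 µg/L

Mass balance: 2970·4.600 + 625.0·Cₑ = 3595·66.70
→ Cₑ = (3595·66.70 − 2970·4.600) / 625.0 = 361.8 µg/L.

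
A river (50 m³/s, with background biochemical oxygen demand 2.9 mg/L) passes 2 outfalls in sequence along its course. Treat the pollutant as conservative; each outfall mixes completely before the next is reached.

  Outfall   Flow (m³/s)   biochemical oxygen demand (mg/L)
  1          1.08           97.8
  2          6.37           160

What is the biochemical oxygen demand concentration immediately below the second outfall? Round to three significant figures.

After outfall 1: Q = 50.00 + 1.080 = 51.08 m³/s; C = (50.00·2.900 + 1.080·97.80)/51.08 = 4.906 mg/L.
After outfall 2: Q = 51.08 + 6.370 = 57.45 m³/s; C = (51.08·4.906 + 6.370·160.0)/57.45 = 22.10 mg/L.

22.1 mg/L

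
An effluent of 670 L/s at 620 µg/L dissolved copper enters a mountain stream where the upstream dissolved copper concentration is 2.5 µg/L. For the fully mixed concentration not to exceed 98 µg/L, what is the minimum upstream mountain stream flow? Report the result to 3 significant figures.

Set C_mix = 98: (Q·2.500 + 670.0·620.0) / (Q + 670.0) = 98
→ Q = 670.0·(620.0 − 98)/(98 − 2.500) = 3662 L/s.

3660 L/s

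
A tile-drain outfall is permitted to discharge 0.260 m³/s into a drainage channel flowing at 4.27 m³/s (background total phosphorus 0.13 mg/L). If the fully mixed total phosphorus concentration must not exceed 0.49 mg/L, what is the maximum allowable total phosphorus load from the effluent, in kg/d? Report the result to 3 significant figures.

144 kg/d

Mass balance at the limit: 4.270·0.1300 + 0.2600·Cₑ = 4.530·0.49 → Cₑ = 6.402 mg/L.
Load = 0.2600 m³/s × 6.402 g/m³ × 86 400 s/d = 143.8 kg/d.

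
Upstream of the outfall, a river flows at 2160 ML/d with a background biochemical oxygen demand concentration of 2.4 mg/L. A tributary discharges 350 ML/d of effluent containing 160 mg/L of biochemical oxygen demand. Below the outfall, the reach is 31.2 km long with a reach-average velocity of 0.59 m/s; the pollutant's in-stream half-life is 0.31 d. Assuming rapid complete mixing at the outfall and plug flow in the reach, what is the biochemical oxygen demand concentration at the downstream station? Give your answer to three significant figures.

6.20 mg/L

Conservation of mass: C = (2160·2.400 + 350.0·160.0) / 2510 = 61180/2510 = 24.38 mg/L.
Travel time t = 31.2·1000 / 0.59 = 52880 s = 14.69 h.
Half-life 0.31 d → k = ln 2 / 0.31 = 2.236 d⁻¹.
After decay, C = 24.38 × e^(−kt) = 24.38 × 0.2545 = 6.203 mg/L.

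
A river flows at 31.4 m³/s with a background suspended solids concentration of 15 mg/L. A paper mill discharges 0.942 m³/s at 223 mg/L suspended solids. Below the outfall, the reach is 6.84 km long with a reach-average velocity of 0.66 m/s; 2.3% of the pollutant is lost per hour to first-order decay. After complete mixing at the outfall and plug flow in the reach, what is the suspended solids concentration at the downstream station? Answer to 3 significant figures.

19.7 mg/L

Conservation of mass: C = (31.40·15.00 + 0.9420·223.0) / 32.34 = 681.1/32.34 = 21.06 mg/L.
Travel time t = 6.84·1000 / 0.66 = 10360 s = 2.879 h.
2.3%/h lost → k = −ln(1 − 0.023) = 0.02327 h⁻¹.
Applying C = C₀e^(−kt): 21.06 × 0.9352 = 19.69 mg/L.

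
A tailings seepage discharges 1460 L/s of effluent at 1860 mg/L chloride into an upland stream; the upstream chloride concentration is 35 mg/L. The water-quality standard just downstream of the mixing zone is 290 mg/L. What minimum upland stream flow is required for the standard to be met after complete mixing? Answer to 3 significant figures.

Set C_mix = 290: (Q·35.00 + 1460·1860) / (Q + 1460) = 290
→ Q = 1460·(1860 − 290)/(290 − 35.00) = 8989 L/s.

8990 L/s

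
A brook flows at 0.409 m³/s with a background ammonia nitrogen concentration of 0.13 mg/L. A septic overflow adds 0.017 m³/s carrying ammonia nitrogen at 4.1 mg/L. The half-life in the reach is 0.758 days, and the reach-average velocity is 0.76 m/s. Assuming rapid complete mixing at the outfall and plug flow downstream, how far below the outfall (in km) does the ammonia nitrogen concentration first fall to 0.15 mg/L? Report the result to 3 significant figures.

Mixed concentration C = ΣQC/ΣQ = (0.4090·0.1300 + 0.01700·4.100) / 0.4260 = 0.1229/0.4260 = 0.2884 mg/L.
Half-life 0.758 d → k = ln 2 / 0.758 = 0.9144 d⁻¹.
Set 0.2884·exp(−k·t) = 0.15 → t = ln(0.2884/0.15)/k = 61770 s = 17.16 h.
Distance = v·t = 0.76·61770 = 46950 m = 46.95 km.

46.9 km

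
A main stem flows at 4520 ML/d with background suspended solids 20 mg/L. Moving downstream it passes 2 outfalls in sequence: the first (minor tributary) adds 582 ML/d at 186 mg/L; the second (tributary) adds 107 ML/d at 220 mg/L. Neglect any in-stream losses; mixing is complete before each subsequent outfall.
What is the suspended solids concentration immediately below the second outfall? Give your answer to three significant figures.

42.7 mg/L

Outfall 1: combined Q = 5102 ML/d; C = (4520·20.00 + 582.0·186.0)/5102 = 38.94 mg/L.
Outfall 2: combined Q = 5209 ML/d; C = (5102·38.94 + 107.0·220.0)/5209 = 42.66 mg/L.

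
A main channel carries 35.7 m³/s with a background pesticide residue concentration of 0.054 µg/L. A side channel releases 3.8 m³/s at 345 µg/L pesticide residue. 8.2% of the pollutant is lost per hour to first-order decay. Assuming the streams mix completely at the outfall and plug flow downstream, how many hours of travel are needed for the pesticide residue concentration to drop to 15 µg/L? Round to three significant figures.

9.30 h

Mass balance: C = (35.70·0.05400 + 3.800·345.0) / 39.50 = 1313/39.50 = 33.24 µg/L.
8.2%/h lost → k = −ln(1 − 0.082) = 0.08556 h⁻¹.
33.24·exp(−k·t) = 15 → t = ln(33.24/15)/k = 33480 s = 9.300 h.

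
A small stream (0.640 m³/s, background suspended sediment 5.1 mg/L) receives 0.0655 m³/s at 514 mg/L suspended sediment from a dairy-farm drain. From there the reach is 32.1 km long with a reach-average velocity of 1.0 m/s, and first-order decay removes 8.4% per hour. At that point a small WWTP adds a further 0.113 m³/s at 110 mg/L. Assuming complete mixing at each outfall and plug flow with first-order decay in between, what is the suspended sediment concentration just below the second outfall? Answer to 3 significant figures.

35.8 mg/L

Mass balance: C = (0.6400·5.100 + 0.06550·514.0) / 0.7055 = 36.93/0.7055 = 52.35 mg/L; combined flow 0.7055 m³/s.
Travel time t = 32.1·1000 / 1.0 = 32100 s = 8.917 h.
8.4%/h lost → k = −ln(1 − 0.084) = 0.08774 h⁻¹.
Applying C = C₀e^(−kt): 52.35 × 0.4573 = 23.94 mg/L.
Second outfall: C = (0.7055·23.94 + 0.1130·110.0)/0.8185 = 35.82 mg/L.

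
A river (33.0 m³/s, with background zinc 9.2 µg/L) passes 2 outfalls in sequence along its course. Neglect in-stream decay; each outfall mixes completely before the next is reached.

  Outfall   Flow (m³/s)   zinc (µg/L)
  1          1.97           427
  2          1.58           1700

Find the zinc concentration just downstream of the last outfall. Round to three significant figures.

Outfall 1: combined Q = 34.97 m³/s; C = (33.00·9.200 + 1.970·427.0)/34.97 = 32.74 µg/L.
Outfall 2: combined Q = 36.55 m³/s; C = (34.97·32.74 + 1.580·1700)/36.55 = 104.8 µg/L.

105 µg/L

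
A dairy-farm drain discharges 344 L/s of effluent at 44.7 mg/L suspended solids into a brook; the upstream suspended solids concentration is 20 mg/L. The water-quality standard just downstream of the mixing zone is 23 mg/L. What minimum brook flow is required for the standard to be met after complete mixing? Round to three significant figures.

2490 L/s

Set C_mix = 23: (Q·20.00 + 344.0·44.70) / (Q + 344.0) = 23
→ Q = 344.0·(44.70 − 23)/(23 − 20.00) = 2488 L/s.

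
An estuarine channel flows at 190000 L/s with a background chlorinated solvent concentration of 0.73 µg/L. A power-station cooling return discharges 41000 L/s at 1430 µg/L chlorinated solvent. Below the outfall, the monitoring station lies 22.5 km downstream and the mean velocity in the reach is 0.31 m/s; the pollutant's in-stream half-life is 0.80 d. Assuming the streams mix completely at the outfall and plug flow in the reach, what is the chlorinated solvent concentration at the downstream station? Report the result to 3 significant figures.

Mass balance: C = (190000·0.7300 + 41000·1430) / 231000 = 58770000/231000 = 254.4 µg/L.
Travel time t = 22.5·1000 / 0.31 = 72580 s = 20.16 h.
Half-life 0.80 d → k = ln 2 / 0.80 = 0.8664 d⁻¹.
Applying C = C₀e^(−kt): 254.4 × 0.4829 = 122.9 µg/L.

123 µg/L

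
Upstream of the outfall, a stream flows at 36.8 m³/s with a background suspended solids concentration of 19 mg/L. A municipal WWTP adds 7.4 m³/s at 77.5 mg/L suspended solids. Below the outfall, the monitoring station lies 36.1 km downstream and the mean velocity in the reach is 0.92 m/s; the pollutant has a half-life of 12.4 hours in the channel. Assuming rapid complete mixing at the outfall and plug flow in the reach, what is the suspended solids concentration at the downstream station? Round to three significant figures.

15.7 mg/L

After mixing, C = (36.80·19.00 + 7.400·77.50) / 44.20 = 1273/44.20 = 28.79 mg/L.
Travel time t = 36.1·1000 / 0.92 = 39240 s = 10.90 h.
Half-life 12.4 h → k = ln 2 / 12.4 = 0.05590 h⁻¹ = 1.342 d⁻¹.
After decay, C = 28.79 × e^(−kt) = 28.79 × 0.5437 = 15.66 mg/L.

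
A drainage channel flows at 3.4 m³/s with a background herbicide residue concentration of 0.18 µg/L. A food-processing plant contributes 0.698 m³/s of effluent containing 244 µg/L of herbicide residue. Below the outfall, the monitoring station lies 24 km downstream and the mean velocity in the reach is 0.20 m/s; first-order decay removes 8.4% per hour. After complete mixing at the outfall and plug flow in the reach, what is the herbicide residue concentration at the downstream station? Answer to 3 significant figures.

Flow-weighted average: C = (3.400·0.1800 + 0.6980·244.0) / 4.098 = 170.9/4.098 = 41.71 µg/L.
Travel time t = 24·1000 / 0.20 = 120000 s = 33.33 h.
8.4%/h lost → k = −ln(1 − 0.084) = 0.08774 h⁻¹.
First-order decay: C = 41.71·exp(−k·t) = 41.71·0.05368 = 2.239 µg/L.

2.24 µg/L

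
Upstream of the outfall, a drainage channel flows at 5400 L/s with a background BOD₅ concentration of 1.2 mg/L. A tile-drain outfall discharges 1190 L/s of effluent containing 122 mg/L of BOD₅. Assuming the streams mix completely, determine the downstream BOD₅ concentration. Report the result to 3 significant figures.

Mass balance: C = (5400·1.200 + 1190·122.0) / 6590 = 151700/6590 = 23.01 mg/L.

23.0 mg/L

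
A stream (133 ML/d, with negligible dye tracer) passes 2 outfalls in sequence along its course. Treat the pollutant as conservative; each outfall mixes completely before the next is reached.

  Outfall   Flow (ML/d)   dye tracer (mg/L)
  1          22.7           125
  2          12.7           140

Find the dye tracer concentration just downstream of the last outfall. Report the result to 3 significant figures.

27.4 mg/L

After outfall 1: Q = 133.0 + 22.70 = 155.7 ML/d; C = (133.0·0 + 22.70·125.0)/155.7 = 18.22 mg/L.
After outfall 2: Q = 155.7 + 12.70 = 168.4 ML/d; C = (155.7·18.22 + 12.70·140.0)/168.4 = 27.41 mg/L.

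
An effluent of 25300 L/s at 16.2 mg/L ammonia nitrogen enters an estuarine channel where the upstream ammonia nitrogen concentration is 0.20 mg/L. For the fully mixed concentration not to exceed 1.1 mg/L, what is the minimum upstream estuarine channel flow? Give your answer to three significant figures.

424000 L/s

Set C_mix = 1.1: (Q·0.2000 + 25300·16.20) / (Q + 25300) = 1.1
→ Q = 25300·(16.20 − 1.1)/(1.1 − 0.2000) = 424500 L/s.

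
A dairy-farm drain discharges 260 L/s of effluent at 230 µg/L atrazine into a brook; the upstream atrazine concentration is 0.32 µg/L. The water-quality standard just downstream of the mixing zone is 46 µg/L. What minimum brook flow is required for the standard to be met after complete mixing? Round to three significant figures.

Set C_mix = 46: (Q·0.3200 + 260.0·230.0) / (Q + 260.0) = 46
→ Q = 260.0·(230.0 − 46)/(46 − 0.3200) = 1047 L/s.

1050 L/s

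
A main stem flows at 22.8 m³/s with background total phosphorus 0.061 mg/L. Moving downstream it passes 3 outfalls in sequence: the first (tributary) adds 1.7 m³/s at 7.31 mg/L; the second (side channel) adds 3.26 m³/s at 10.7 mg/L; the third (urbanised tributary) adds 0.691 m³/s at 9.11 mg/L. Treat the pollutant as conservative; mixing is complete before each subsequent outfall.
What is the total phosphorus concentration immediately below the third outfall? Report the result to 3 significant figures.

1.93 mg/L

After outfall 1: Q = 22.80 + 1.700 = 24.50 m³/s; C = (22.80·0.06100 + 1.700·7.310)/24.50 = 0.5640 mg/L.
After outfall 2: Q = 24.50 + 3.260 = 27.76 m³/s; C = (24.50·0.5640 + 3.260·10.70)/27.76 = 1.754 mg/L.
After outfall 3: Q = 27.76 + 0.6910 = 28.45 m³/s; C = (27.76·1.754 + 0.6910·9.110)/28.45 = 1.933 mg/L.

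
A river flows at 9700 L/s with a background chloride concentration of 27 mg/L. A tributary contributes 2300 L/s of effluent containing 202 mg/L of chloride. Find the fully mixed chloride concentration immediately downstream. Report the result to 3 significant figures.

60.5 mg/L

Mixed concentration C = ΣQC/ΣQ = (9700·27.00 + 2300·202.0) / 12000 = 726500/12000 = 60.54 mg/L.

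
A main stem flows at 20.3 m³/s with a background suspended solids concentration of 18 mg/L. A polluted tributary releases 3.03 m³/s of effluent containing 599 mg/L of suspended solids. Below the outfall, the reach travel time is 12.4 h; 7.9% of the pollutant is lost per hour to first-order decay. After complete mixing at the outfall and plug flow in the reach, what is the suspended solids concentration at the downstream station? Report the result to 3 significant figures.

After mixing, C = (20.30·18.00 + 3.030·599.0) / 23.33 = 2180/23.33 = 93.46 mg/L.
7.9%/h lost → k = −ln(1 − 0.079) = 0.08230 h⁻¹.
Decay over the reach: 93.46·exp(−kt) = 93.46·0.3604 = 33.68 mg/L.

33.7 mg/L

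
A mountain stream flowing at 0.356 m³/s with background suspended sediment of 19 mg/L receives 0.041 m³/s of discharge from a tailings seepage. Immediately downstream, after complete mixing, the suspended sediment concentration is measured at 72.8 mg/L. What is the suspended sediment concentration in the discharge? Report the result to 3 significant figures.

540 mg/L

Mass balance: 0.3560·19.00 + 0.04100·Cₑ = 0.3970·72.80
→ Cₑ = (0.3970·72.80 − 0.3560·19.00) / 0.04100 = 539.9 mg/L.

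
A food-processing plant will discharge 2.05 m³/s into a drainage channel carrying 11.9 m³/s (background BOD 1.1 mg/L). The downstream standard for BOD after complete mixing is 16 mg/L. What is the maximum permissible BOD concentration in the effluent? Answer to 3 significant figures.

102 mg/L

At the limit, (Qr·Cr + Qe·Cₑ)/(Qr + Qe) = 16:
Cₑ = (13.95·16 − 11.90·1.100) / 2.050 = 102.5 mg/L.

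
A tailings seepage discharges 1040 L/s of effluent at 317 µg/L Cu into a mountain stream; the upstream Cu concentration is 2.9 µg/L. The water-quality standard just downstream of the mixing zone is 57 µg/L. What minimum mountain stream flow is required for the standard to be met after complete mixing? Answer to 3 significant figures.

5000 L/s

Set C_mix = 57: (Q·2.900 + 1040·317.0) / (Q + 1040) = 57
→ Q = 1040·(317.0 − 57)/(57 − 2.900) = 4998 L/s.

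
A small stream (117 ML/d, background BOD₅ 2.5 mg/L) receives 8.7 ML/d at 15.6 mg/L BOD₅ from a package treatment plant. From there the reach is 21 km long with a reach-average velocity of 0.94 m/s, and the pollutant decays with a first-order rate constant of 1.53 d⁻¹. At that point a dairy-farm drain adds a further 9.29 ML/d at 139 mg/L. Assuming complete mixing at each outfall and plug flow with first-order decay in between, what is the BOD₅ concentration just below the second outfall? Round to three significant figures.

11.7 mg/L

Conservation of mass: C = (117.0·2.500 + 8.700·15.60) / 125.7 = 428.2/125.7 = 3.407 mg/L; combined flow 125.7 ML/d.
Travel time t = 21·1000 / 0.94 = 22340 s = 6.206 h.
After decay, C = 3.407 × e^(−kt) = 3.407 × 0.6733 = 2.294 mg/L.
At the second outfall, C = (125.7·2.294 + 9.290·139.0) / (125.7 + 9.290) = 11.70 mg/L.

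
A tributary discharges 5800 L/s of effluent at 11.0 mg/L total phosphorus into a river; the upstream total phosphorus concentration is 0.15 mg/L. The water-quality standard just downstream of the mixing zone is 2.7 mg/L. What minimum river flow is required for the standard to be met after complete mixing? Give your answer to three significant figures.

Set C_mix = 2.7: (Q·0.1500 + 5800·11.00) / (Q + 5800) = 2.7
→ Q = 5800·(11.00 − 2.7)/(2.7 − 0.1500) = 18880 L/s.

18900 L/s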